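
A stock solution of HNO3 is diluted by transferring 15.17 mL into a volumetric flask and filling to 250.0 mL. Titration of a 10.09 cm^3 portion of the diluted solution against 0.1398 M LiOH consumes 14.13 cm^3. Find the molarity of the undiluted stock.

3.23 M

n(LiOH) = 0.1398 x 0.01413 = 0.001975 mol.
n(HNO3) in the aliquot = 0.001975 mol.
[diluted HNO3] = 0.001975 / 0.01009 = 0.1958 M.
Dilution factor = 250.0/15.17 = 16.48, so [stock] = 0.1958 x 16.48 = 3.23 M.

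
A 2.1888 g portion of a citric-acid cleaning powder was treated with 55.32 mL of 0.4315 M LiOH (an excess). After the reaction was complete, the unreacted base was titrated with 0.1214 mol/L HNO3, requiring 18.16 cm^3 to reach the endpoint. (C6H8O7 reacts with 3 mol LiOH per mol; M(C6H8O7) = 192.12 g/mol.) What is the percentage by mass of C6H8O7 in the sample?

63.4%

Total n(LiOH) added = 0.4315 x 0.05532 = 0.02387 mol.
n(HNO3) used = 0.1214 x 0.01816 = 0.002205 mol, which equals the excess n(LiOH).
So n(LiOH) consumed by the sample = 0.02387 - 0.002205 = 0.02167 mol.
n(C6H8O7) = 0.02167 / 3 = 0.007222 mol.
mass C6H8O7 = 0.007222 x 192.12 = 1.387 g, so %C6H8O7 = 1.387/2.1888 x 100 = 63.4%.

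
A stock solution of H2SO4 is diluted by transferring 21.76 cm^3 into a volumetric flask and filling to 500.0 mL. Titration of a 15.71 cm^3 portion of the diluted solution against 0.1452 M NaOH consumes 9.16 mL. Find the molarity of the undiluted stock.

0.973 M

n(NaOH) = 0.1452 x 0.009160 = 0.001330 mol.
n(H2SO4) in the aliquot = 0.001330 x 1/2 = 0.0006650 mol.
[diluted H2SO4] = 0.0006650 / 0.01571 = 0.04233 M.
Dilution factor = 500.0/21.76 = 22.98, so [stock] = 0.04233 x 22.98 = 0.973 M.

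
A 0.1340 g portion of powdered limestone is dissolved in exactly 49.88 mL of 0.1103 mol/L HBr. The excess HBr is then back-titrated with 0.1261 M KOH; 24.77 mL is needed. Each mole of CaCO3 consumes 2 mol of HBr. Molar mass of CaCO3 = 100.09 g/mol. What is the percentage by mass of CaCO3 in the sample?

Total n(HBr) added = 0.1103 x 0.04988 = 0.005502 mol.
n(KOH) used = 0.1261 x 0.02477 = 0.003123 mol, which equals the excess n(HBr).
So n(HBr) consumed by the sample = 0.005502 - 0.003123 = 0.002378 mol.
n(CaCO3) = 0.002378 / 2 = 0.001189 mol.
mass CaCO3 = 0.001189 x 100.09 = 0.1190 g, so %CaCO3 = 0.1190/0.1340 x 100 = 88.8%.

88.8%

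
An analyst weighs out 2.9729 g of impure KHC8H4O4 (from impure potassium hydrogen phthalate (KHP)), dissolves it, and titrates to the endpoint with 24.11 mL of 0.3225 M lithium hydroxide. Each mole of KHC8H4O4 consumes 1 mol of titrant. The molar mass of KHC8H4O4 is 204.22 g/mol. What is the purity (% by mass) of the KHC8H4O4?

53.4%

n(LiOH) = 0.3225 x 0.02411 = 0.007775 mol.
n(KHC8H4O4) = 0.007775 / 1 = 0.007775 mol.
mass of KHC8H4O4 = 0.007775 x 204.22 = 1.588 g.
% purity = 1.588 / 2.9729 x 100 = 53.4%.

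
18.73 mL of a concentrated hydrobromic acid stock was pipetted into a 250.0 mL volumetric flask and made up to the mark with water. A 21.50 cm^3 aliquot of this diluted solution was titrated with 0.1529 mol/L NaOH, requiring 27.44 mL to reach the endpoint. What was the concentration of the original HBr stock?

n(NaOH) = 0.1529 x 0.02744 = 0.004196 mol.
n(HBr) in the aliquot = 0.004196 mol.
[diluted HBr] = 0.004196 / 0.02150 = 0.1951 M.
Dilution factor = 250.0/18.73 = 13.35, so [stock] = 0.1951 x 13.35 = 2.60 M.

2.60 M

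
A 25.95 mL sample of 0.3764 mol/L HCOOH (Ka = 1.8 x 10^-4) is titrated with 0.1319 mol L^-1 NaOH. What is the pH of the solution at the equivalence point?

n(HCOOH) = 0.3764 x 0.02595 = 0.009768 mol; V(NaOH) at equivalence = 0.009768/0.1319 = 0.07405 L.
At equivalence all the acid is converted to HCOO-; total volume = 0.02595 + 0.07405 = 0.1000 L, so [HCOO-] = 0.009768/0.1000 = 0.09767 M.
Kb = Kw/Ka = 1.0e-14 / 1.8 x 10^-4 = 5.56e-11.
[OH^-] = sqrt(Kb x [HCOO-]) = sqrt(5.56e-11 x 0.09767) = 2.33e-6 M.
pOH = 5.63, so pH = 14.00 - 5.63 = 8.37.

8.37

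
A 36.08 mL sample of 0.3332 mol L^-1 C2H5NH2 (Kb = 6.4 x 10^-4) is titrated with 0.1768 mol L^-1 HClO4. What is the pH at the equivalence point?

n(C2H5NH2) = 0.3332 x 0.03608 = 0.01202 mol; V(HClO4) at equivalence = 0.01202/0.1768 = 0.06800 L.
At equivalence the base is fully converted to C2H5NH3+; total volume = 0.1041 L, so [C2H5NH3+] = 0.01202/0.1041 = 0.1155 M.
Ka(C2H5NH3+) = Kw/Kb = 1.0e-14 / 6.4 x 10^-4 = 1.56e-11.
[H^+] = sqrt(Ka x [C2H5NH3+]) = sqrt(1.56e-11 x 0.1155) = 1.34e-6 M.
pH = -log(1.34e-6) = 5.87.

5.87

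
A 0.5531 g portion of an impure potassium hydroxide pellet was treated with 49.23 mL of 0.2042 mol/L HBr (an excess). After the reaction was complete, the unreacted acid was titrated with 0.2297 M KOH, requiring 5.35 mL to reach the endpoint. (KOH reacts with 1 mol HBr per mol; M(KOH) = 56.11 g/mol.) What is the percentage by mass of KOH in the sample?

Total n(HBr) added = 0.2042 x 0.04923 = 0.01005 mol.
n(KOH) used = 0.2297 x 0.005350 = 0.001229 mol, which equals the excess n(HBr).
So n(HBr) consumed by the sample = 0.01005 - 0.001229 = 0.008824 mol.
n(KOH) = 0.008824 / 1 = 0.008824 mol.
mass KOH = 0.008824 x 56.11 = 0.4951 g, so %KOH = 0.4951/0.5531 x 100 = 89.5%.

89.5%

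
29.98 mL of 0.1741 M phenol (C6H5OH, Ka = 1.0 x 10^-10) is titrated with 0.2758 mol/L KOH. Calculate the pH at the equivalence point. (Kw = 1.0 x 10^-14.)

11.51

n(C6H5OH) = 0.1741 x 0.02998 = 0.005220 mol; V(KOH) at equivalence = 0.005220/0.2758 = 0.01893 L.
At equivalence all the acid is converted to C6H5O-; total volume = 0.02998 + 0.01893 = 0.04891 L, so [C6H5O-] = 0.005220/0.04891 = 0.1067 M.
Kb = Kw/Ka = 1.0e-14 / 1.0 x 10^-10 = 0.000100.
[OH^-] = sqrt(Kb x [C6H5O-]) = sqrt(0.000100 x 0.1067) = 0.00327 M.
pOH = 2.49, so pH = 14.00 - 2.49 = 11.51.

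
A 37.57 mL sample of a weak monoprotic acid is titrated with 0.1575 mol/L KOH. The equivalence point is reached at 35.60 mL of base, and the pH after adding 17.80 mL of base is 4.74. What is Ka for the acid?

1.8 x 10^-5

17.80 mL is half of the equivalence volume, so this is the half-equivalence point where [HA] = [A^-].
At half-equivalence pH = pKa, so pKa = 4.74.
Ka = 10^(-4.74) = 1.8 x 10^-5.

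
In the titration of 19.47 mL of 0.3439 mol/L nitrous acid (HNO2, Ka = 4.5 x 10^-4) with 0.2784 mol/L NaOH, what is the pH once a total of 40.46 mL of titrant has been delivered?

n(acid) = 0.3439 x 0.01947 = 0.006696 mol; n(NaOH) added = 0.2784 x 0.04046 = 0.01126 mol.
Base is in excess by 0.01126 - 0.006696 = 0.004568 mol in a total volume of 0.05993 L.
[OH^-] = 0.004568/0.05993 = 0.07623 M, so pOH = 1.12 and pH = 14.00 - 1.12 = 12.88.

12.88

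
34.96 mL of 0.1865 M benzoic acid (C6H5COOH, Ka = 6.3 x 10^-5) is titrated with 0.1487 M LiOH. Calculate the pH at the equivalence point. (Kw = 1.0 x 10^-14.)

8.56

n(C6H5COOH) = 0.1865 x 0.03496 = 0.006520 mol; V(LiOH) at equivalence = 0.006520/0.1487 = 0.04385 L.
At equivalence all the acid is converted to C6H5COO-; total volume = 0.03496 + 0.04385 = 0.07881 L, so [C6H5COO-] = 0.006520/0.07881 = 0.08273 M.
Kb = Kw/Ka = 1.0e-14 / 6.3 x 10^-5 = 1.59e-10.
[OH^-] = sqrt(Kb x [C6H5COO-]) = sqrt(1.59e-10 x 0.08273) = 3.62e-6 M.
pOH = 5.44, so pH = 14.00 - 5.44 = 8.56.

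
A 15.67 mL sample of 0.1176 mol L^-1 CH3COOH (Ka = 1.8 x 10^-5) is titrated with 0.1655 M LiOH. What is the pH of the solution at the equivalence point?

n(CH3COOH) = 0.1176 x 0.01567 = 0.001843 mol; V(LiOH) at equivalence = 0.001843/0.1655 = 0.01113 L.
At equivalence all the acid is converted to CH3COO-; total volume = 0.01567 + 0.01113 = 0.02680 L, so [CH3COO-] = 0.001843/0.02680 = 0.06875 M.
Kb = Kw/Ka = 1.0e-14 / 1.8 x 10^-5 = 5.56e-10.
[OH^-] = sqrt(Kb x [CH3COO-]) = sqrt(5.56e-10 x 0.06875) = 6.18e-6 M.
pOH = 5.21, so pH = 14.00 - 5.21 = 8.79.

8.79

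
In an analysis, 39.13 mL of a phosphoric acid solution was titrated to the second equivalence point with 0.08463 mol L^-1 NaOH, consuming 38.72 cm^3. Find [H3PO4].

n(NaOH) = 0.08463 x 0.03872 = 0.003277 mol.
At the second equivalence point, 2 mol OH^- react per mol H3PO4, so n(H3PO4) = 0.003277 / 2 = 0.001638 mol.
[H3PO4] = 0.001638 / 0.03913 L = 0.0419 M.

0.0419 M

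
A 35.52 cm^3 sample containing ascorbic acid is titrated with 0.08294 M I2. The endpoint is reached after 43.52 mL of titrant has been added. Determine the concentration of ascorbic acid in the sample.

0.102 M

n(I2) = 0.08294 x 0.04352 = 0.003610 mol.
From the balanced equation, 1 mol I2 reacts with 1 mol ascorbic acid, so n(ascorbic acid) = 0.003610 x 1/1 = 0.003610 mol.
[ascorbic acid] = 0.003610 / 0.03552 L = 0.102 M.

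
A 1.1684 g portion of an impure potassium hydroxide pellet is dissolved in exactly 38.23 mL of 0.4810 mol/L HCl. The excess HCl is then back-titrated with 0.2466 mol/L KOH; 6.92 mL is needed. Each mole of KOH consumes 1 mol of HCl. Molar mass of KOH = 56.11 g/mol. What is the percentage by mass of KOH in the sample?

Total n(HCl) added = 0.4810 x 0.03823 = 0.01839 mol.
n(KOH) used = 0.2466 x 0.006920 = 0.001706 mol, which equals the excess n(HCl).
So n(HCl) consumed by the sample = 0.01839 - 0.001706 = 0.01668 mol.
n(KOH) = 0.01668 / 1 = 0.01668 mol.
mass KOH = 0.01668 x 56.11 = 0.9360 g, so %KOH = 0.9360/1.1684 x 100 = 80.1%.

80.1%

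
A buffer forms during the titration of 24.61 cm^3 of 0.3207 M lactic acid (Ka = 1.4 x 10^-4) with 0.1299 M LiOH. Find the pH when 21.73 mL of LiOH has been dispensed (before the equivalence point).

3.60

Initial n(HC3H5O3) = 0.3207 x 0.02461 = 0.007892 mol.
n(LiOH) added = 0.1299 x 0.02173 = 0.002823 mol, converting that many moles of HC3H5O3 to C3H5O3-.
Remaining n(HC3H5O3) = 0.005070 mol; n(C3H5O3-) = 0.002823 mol.
By Henderson-Hasselbalch, pH = pKa + log([A^-]/[HA]) = 3.85 + log(0.002823/0.005070) = 3.85 + (-0.25) = 3.60.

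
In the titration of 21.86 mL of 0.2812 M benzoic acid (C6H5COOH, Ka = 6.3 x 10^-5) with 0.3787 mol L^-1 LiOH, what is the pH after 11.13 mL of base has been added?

4.54

Initial n(C6H5COOH) = 0.2812 x 0.02186 = 0.006147 mol.
n(LiOH) added = 0.3787 x 0.01113 = 0.004215 mol, converting that many moles of C6H5COOH to C6H5COO-.
Remaining n(C6H5COOH) = 0.001932 mol; n(C6H5COO-) = 0.004215 mol.
By Henderson-Hasselbalch, pH = pKa + log([A^-]/[HA]) = 4.20 + log(0.004215/0.001932) = 4.20 + (+0.34) = 4.54.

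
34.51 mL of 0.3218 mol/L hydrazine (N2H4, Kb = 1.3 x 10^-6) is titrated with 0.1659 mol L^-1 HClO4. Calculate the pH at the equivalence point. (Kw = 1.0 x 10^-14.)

n(N2H4) = 0.3218 x 0.03451 = 0.01111 mol; V(HClO4) at equivalence = 0.01111/0.1659 = 0.06694 L.
At equivalence the base is fully converted to N2H5+; total volume = 0.1014 L, so [N2H5+] = 0.01111/0.1014 = 0.1095 M.
Ka(N2H5+) = Kw/Kb = 1.0e-14 / 1.3 x 10^-6 = 7.69e-9.
[H^+] = sqrt(Ka x [N2H5+]) = sqrt(7.69e-9 x 0.1095) = 2.90e-5 M.
pH = -log(2.90e-5) = 4.54.

4.54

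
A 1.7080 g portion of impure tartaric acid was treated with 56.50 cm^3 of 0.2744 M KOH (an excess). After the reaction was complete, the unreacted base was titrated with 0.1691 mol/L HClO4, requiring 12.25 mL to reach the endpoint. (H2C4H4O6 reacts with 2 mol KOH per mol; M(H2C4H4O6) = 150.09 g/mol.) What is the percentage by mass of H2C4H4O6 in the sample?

Total n(KOH) added = 0.2744 x 0.05650 = 0.01550 mol.
n(HClO4) used = 0.1691 x 0.01225 = 0.002071 mol, which equals the excess n(KOH).
So n(KOH) consumed by the sample = 0.01550 - 0.002071 = 0.01343 mol.
n(H2C4H4O6) = 0.01343 / 2 = 0.006716 mol.
mass H2C4H4O6 = 0.006716 x 150.09 = 1.008 g, so %H2C4H4O6 = 1.008/1.7080 x 100 = 59.0%.

59.0%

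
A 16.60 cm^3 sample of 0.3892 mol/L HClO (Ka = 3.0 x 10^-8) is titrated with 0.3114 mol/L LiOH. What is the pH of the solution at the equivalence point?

n(HClO) = 0.3892 x 0.01660 = 0.006461 mol; V(LiOH) at equivalence = 0.006461/0.3114 = 0.02075 L.
At equivalence all the acid is converted to ClO-; total volume = 0.01660 + 0.02075 = 0.03735 L, so [ClO-] = 0.006461/0.03735 = 0.1730 M.
Kb = Kw/Ka = 1.0e-14 / 3.0 x 10^-8 = 3.33e-7.
[OH^-] = sqrt(Kb x [ClO-]) = sqrt(3.33e-7 x 0.1730) = 0.000240 M.
pOH = 3.62, so pH = 14.00 - 3.62 = 10.38.

10.38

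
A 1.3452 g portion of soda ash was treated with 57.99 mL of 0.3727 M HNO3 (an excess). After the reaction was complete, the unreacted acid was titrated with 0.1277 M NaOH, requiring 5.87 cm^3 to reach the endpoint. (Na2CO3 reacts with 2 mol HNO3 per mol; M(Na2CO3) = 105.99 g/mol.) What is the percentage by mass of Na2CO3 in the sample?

82.2%

Total n(HNO3) added = 0.3727 x 0.05799 = 0.02161 mol.
n(NaOH) used = 0.1277 x 0.005870 = 0.0007496 mol, which equals the excess n(HNO3).
So n(HNO3) consumed by the sample = 0.02161 - 0.0007496 = 0.02086 mol.
n(Na2CO3) = 0.02086 / 2 = 0.01043 mol.
mass Na2CO3 = 0.01043 x 105.99 = 1.106 g, so %Na2CO3 = 1.106/1.3452 x 100 = 82.2%.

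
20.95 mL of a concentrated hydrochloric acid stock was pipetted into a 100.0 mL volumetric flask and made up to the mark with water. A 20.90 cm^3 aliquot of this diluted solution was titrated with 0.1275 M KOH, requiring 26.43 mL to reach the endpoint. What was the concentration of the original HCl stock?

n(KOH) = 0.1275 x 0.02643 = 0.003370 mol.
n(HCl) in the aliquot = 0.003370 mol.
[diluted HCl] = 0.003370 / 0.02090 = 0.1612 M.
Dilution factor = 100.0/20.95 = 4.773, so [stock] = 0.1612 x 4.773 = 0.770 M.

0.770 M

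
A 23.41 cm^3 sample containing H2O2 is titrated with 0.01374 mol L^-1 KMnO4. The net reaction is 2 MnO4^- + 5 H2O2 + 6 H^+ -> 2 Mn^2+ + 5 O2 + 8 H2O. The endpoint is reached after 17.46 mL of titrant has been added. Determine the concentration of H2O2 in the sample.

0.0256 M

n(KMnO4) = 0.01374 x 0.01746 = 0.0002399 mol.
From the balanced equation, 2 mol KMnO4 reacts with 5 mol H2O2, so n(H2O2) = 0.0002399 x 5/2 = 0.0005998 mol.
[H2O2] = 0.0005998 / 0.02341 L = 0.0256 M.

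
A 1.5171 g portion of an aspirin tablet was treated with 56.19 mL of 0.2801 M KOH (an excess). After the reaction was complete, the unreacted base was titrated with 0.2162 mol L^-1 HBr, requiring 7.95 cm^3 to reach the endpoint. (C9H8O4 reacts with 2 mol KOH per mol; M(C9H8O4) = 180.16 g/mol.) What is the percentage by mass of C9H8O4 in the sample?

83.2%

Total n(KOH) added = 0.2801 x 0.05619 = 0.01574 mol.
n(HBr) used = 0.2162 x 0.007950 = 0.001719 mol, which equals the excess n(KOH).
So n(KOH) consumed by the sample = 0.01574 - 0.001719 = 0.01402 mol.
n(C9H8O4) = 0.01402 / 2 = 0.007010 mol.
mass C9H8O4 = 0.007010 x 180.16 = 1.263 g, so %C9H8O4 = 1.263/1.5171 x 100 = 83.2%.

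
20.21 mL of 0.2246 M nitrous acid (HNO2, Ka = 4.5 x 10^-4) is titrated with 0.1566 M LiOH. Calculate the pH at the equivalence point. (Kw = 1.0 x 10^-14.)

n(HNO2) = 0.2246 x 0.02021 = 0.004539 mol; V(LiOH) at equivalence = 0.004539/0.1566 = 0.02899 L.
At equivalence all the acid is converted to NO2-; total volume = 0.02021 + 0.02899 = 0.04920 L, so [NO2-] = 0.004539/0.04920 = 0.09227 M.
Kb = Kw/Ka = 1.0e-14 / 4.5 x 10^-4 = 2.22e-11.
[OH^-] = sqrt(Kb x [NO2-]) = sqrt(2.22e-11 x 0.09227) = 1.43e-6 M.
pOH = 5.84, so pH = 14.00 - 5.84 = 8.16.

8.16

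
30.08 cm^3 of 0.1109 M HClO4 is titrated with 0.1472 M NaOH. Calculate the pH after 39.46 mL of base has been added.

12.55

n(acid) = 0.1109 x 0.03008 = 0.003336 mol; n(NaOH) added = 0.1472 x 0.03946 = 0.005809 mol.
Base is in excess by 0.005809 - 0.003336 = 0.002473 mol in a total volume of 0.06954 L.
[OH^-] = 0.002473/0.06954 = 0.03556 M, so pOH = 1.45 and pH = 14.00 - 1.45 = 12.55.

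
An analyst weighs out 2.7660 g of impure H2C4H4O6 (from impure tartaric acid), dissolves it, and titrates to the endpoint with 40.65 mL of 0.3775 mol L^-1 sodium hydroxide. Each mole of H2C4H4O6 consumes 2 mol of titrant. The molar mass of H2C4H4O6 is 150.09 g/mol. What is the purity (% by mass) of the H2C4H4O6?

41.6%

n(NaOH) = 0.3775 x 0.04065 = 0.01535 mol.
n(H2C4H4O6) = 0.01535 / 2 = 0.007673 mol.
mass of H2C4H4O6 = 0.007673 x 150.09 = 1.152 g.
% purity = 1.152 / 2.7660 x 100 = 41.6%.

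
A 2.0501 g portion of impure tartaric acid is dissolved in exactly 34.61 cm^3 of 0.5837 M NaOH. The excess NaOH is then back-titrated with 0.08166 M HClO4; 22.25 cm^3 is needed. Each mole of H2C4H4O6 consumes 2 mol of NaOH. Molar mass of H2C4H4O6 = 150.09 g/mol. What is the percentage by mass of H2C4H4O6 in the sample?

Total n(NaOH) added = 0.5837 x 0.03461 = 0.02020 mol.
n(HClO4) used = 0.08166 x 0.02225 = 0.001817 mol, which equals the excess n(NaOH).
So n(NaOH) consumed by the sample = 0.02020 - 0.001817 = 0.01838 mol.
n(H2C4H4O6) = 0.01838 / 2 = 0.009192 mol.
mass H2C4H4O6 = 0.009192 x 150.09 = 1.380 g, so %H2C4H4O6 = 1.380/2.0501 x 100 = 67.3%.

67.3%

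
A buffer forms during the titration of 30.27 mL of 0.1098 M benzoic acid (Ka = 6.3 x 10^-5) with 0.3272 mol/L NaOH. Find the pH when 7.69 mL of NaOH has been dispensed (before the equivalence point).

4.69

Initial n(C6H5COOH) = 0.1098 x 0.03027 = 0.003324 mol.
n(NaOH) added = 0.3272 x 0.007690 = 0.002516 mol, converting that many moles of C6H5COOH to C6H5COO-.
Remaining n(C6H5COOH) = 0.0008075 mol; n(C6H5COO-) = 0.002516 mol.
By Henderson-Hasselbalch, pH = pKa + log([A^-]/[HA]) = 4.20 + log(0.002516/0.0008075) = 4.20 + (+0.49) = 4.69.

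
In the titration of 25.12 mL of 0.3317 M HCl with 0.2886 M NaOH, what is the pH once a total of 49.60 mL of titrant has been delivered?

12.90

n(acid) = 0.3317 x 0.02512 = 0.008332 mol; n(NaOH) added = 0.2886 x 0.04960 = 0.01431 mol.
Base is in excess by 0.01431 - 0.008332 = 0.005982 mol in a total volume of 0.07472 L.
[OH^-] = 0.005982/0.07472 = 0.08006 M, so pOH = 1.10 and pH = 14.00 - 1.10 = 12.90.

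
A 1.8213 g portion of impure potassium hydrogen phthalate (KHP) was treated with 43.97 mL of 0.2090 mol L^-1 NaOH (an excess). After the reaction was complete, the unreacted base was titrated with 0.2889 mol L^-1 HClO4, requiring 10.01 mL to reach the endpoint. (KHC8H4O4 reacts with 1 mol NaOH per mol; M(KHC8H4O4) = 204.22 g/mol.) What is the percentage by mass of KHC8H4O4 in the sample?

70.6%

Total n(NaOH) added = 0.2090 x 0.04397 = 0.009190 mol.
n(HClO4) used = 0.2889 x 0.01001 = 0.002892 mol, which equals the excess n(NaOH).
So n(NaOH) consumed by the sample = 0.009190 - 0.002892 = 0.006298 mol.
n(KHC8H4O4) = 0.006298 / 1 = 0.006298 mol.
mass KHC8H4O4 = 0.006298 x 204.22 = 1.286 g, so %KHC8H4O4 = 1.286/1.8213 x 100 = 70.6%.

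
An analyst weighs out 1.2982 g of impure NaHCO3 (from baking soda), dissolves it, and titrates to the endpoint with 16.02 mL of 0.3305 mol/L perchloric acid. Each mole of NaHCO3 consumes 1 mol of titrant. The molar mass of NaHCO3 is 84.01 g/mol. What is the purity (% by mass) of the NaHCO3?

n(HClO4) = 0.3305 x 0.01602 = 0.005295 mol.
n(NaHCO3) = 0.005295 / 1 = 0.005295 mol.
mass of NaHCO3 = 0.005295 x 84.01 = 0.4448 g.
% purity = 0.4448 / 1.2982 x 100 = 34.3%.

34.3%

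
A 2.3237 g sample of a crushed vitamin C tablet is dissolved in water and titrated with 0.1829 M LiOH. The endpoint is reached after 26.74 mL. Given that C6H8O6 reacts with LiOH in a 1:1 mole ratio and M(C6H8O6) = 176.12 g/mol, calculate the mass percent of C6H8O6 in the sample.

n(LiOH) = 0.1829 x 0.02674 = 0.004891 mol.
n(C6H8O6) = 0.004891 / 1 = 0.004891 mol.
mass of C6H8O6 = 0.004891 x 176.12 = 0.8614 g.
% purity = 0.8614 / 2.3237 x 100 = 37.1%.

37.1%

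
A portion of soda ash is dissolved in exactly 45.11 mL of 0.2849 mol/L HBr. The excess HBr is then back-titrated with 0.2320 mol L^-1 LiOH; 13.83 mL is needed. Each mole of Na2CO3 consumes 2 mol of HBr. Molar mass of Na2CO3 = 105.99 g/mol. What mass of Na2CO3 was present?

0.511 g

Total n(HBr) added = 0.2849 x 0.04511 = 0.01285 mol.
n(LiOH) used = 0.2320 x 0.01383 = 0.003209 mol, which equals the excess n(HBr).
So n(HBr) consumed by the sample = 0.01285 - 0.003209 = 0.009643 mol.
n(Na2CO3) = 0.009643 / 2 = 0.004822 mol.
mass = 0.004822 mol x 105.99 g/mol = 0.511 g.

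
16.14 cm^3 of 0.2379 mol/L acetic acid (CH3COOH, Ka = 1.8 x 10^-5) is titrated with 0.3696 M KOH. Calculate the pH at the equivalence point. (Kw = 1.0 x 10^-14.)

n(CH3COOH) = 0.2379 x 0.01614 = 0.003840 mol; V(KOH) at equivalence = 0.003840/0.3696 = 0.01039 L.
At equivalence all the acid is converted to CH3COO-; total volume = 0.01614 + 0.01039 = 0.02653 L, so [CH3COO-] = 0.003840/0.02653 = 0.1447 M.
Kb = Kw/Ka = 1.0e-14 / 1.8 x 10^-5 = 5.56e-10.
[OH^-] = sqrt(Kb x [CH3COO-]) = sqrt(5.56e-10 x 0.1447) = 8.97e-6 M.
pOH = 5.05, so pH = 14.00 - 5.05 = 8.95.

8.95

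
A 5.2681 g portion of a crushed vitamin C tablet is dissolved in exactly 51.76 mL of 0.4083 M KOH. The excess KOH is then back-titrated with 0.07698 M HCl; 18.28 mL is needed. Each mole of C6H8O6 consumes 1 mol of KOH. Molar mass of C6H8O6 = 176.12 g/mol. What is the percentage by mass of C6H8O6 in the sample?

Total n(KOH) added = 0.4083 x 0.05176 = 0.02113 mol.
n(HCl) used = 0.07698 x 0.01828 = 0.001407 mol, which equals the excess n(KOH).
So n(KOH) consumed by the sample = 0.02113 - 0.001407 = 0.01973 mol.
n(C6H8O6) = 0.01973 / 1 = 0.01973 mol.
mass C6H8O6 = 0.01973 x 176.12 = 3.474 g, so %C6H8O6 = 3.474/5.2681 x 100 = 65.9%.

65.9%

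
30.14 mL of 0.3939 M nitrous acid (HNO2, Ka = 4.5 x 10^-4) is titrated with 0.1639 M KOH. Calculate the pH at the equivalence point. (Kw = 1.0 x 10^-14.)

n(HNO2) = 0.3939 x 0.03014 = 0.01187 mol; V(KOH) at equivalence = 0.01187/0.1639 = 0.07244 L.
At equivalence all the acid is converted to NO2-; total volume = 0.03014 + 0.07244 = 0.1026 L, so [NO2-] = 0.01187/0.1026 = 0.1157 M.
Kb = Kw/Ka = 1.0e-14 / 4.5 x 10^-4 = 2.22e-11.
[OH^-] = sqrt(Kb x [NO2-]) = sqrt(2.22e-11 x 0.1157) = 1.60e-6 M.
pOH = 5.79, so pH = 14.00 - 5.79 = 8.21.

8.21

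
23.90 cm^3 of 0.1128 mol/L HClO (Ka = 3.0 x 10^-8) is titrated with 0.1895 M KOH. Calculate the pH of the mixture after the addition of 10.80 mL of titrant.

Initial n(HClO) = 0.1128 x 0.02390 = 0.002696 mol.
n(KOH) added = 0.1895 x 0.01080 = 0.002047 mol, converting that many moles of HClO to ClO-.
Remaining n(HClO) = 0.0006493 mol; n(ClO-) = 0.002047 mol.
By Henderson-Hasselbalch, pH = pKa + log([A^-]/[HA]) = 7.52 + log(0.002047/0.0006493) = 7.52 + (+0.50) = 8.02.

8.02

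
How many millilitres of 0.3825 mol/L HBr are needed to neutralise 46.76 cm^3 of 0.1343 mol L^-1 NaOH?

16.4 mL

n(NaOH) = 0.1343 mol/L x 0.04676 L = 0.006280 mol.
At equivalence n(HBr) = n(NaOH) = 0.006280 mol.
V(HBr) = 0.006280 / 0.3825 = 0.01642 L = 16.4 mL.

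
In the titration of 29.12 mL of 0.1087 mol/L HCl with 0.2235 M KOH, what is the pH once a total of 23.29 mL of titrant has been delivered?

12.59

n(acid) = 0.1087 x 0.02912 = 0.003165 mol; n(KOH) added = 0.2235 x 0.02329 = 0.005205 mol.
Base is in excess by 0.005205 - 0.003165 = 0.002040 mol in a total volume of 0.05241 L.
[OH^-] = 0.002040/0.05241 = 0.03892 M, so pOH = 1.41 and pH = 14.00 - 1.41 = 12.59.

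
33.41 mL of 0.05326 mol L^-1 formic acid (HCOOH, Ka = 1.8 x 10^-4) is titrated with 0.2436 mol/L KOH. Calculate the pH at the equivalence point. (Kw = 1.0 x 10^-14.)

n(HCOOH) = 0.05326 x 0.03341 = 0.001779 mol; V(KOH) at equivalence = 0.001779/0.2436 = 0.007305 L.
At equivalence all the acid is converted to HCOO-; total volume = 0.03341 + 0.007305 = 0.04071 L, so [HCOO-] = 0.001779/0.04071 = 0.04370 M.
Kb = Kw/Ka = 1.0e-14 / 1.8 x 10^-4 = 5.56e-11.
[OH^-] = sqrt(Kb x [HCOO-]) = sqrt(5.56e-11 x 0.04370) = 1.56e-6 M.
pOH = 5.81, so pH = 14.00 - 5.81 = 8.19.

8.19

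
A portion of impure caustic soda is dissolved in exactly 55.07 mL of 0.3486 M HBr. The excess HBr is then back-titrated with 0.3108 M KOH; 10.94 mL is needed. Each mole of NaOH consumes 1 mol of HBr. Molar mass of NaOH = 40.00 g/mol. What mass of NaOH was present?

Total n(HBr) added = 0.3486 x 0.05507 = 0.01920 mol.
n(KOH) used = 0.3108 x 0.01094 = 0.003400 mol, which equals the excess n(HBr).
So n(HBr) consumed by the sample = 0.01920 - 0.003400 = 0.01580 mol.
n(NaOH) = 0.01580 / 1 = 0.01580 mol.
mass = 0.01580 mol x 40.00 g/mol = 0.632 g.

0.632 g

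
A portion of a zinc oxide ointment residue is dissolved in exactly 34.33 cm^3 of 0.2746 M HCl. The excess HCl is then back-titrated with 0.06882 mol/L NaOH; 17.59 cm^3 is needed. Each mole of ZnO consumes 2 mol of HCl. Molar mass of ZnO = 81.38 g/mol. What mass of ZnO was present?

Total n(HCl) added = 0.2746 x 0.03433 = 0.009427 mol.
n(NaOH) used = 0.06882 x 0.01759 = 0.001211 mol, which equals the excess n(HCl).
So n(HCl) consumed by the sample = 0.009427 - 0.001211 = 0.008216 mol.
n(ZnO) = 0.008216 / 2 = 0.004108 mol.
mass = 0.004108 mol x 81.38 g/mol = 0.334 g.

0.334 g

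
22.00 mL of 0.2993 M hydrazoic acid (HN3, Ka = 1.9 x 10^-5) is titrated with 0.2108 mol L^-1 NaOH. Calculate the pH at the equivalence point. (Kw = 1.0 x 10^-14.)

n(HN3) = 0.2993 x 0.02200 = 0.006585 mol; V(NaOH) at equivalence = 0.006585/0.2108 = 0.03124 L.
At equivalence all the acid is converted to N3-; total volume = 0.02200 + 0.03124 = 0.05324 L, so [N3-] = 0.006585/0.05324 = 0.1237 M.
Kb = Kw/Ka = 1.0e-14 / 1.9 x 10^-5 = 5.26e-10.
[OH^-] = sqrt(Kb x [N3-]) = sqrt(5.26e-10 x 0.1237) = 8.07e-6 M.
pOH = 5.09, so pH = 14.00 - 5.09 = 8.91.

8.91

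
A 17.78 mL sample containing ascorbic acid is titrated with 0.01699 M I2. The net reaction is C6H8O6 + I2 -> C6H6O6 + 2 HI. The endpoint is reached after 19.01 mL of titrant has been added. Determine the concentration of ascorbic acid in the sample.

n(I2) = 0.01699 x 0.01901 = 0.0003230 mol.
From the balanced equation, 1 mol I2 reacts with 1 mol ascorbic acid, so n(ascorbic acid) = 0.0003230 x 1/1 = 0.0003230 mol.
[ascorbic acid] = 0.0003230 / 0.01778 L = 0.0182 M.

0.0182 M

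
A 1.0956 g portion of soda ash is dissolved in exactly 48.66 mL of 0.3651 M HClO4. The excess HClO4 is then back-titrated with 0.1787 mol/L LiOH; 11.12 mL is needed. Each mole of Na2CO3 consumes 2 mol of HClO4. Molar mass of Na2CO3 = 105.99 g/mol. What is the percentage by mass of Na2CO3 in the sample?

76.3%

Total n(HClO4) added = 0.3651 x 0.04866 = 0.01777 mol.
n(LiOH) used = 0.1787 x 0.01112 = 0.001987 mol, which equals the excess n(HClO4).
So n(HClO4) consumed by the sample = 0.01777 - 0.001987 = 0.01578 mol.
n(Na2CO3) = 0.01578 / 2 = 0.007889 mol.
mass Na2CO3 = 0.007889 x 105.99 = 0.8362 g, so %Na2CO3 = 0.8362/1.0956 x 100 = 76.3%.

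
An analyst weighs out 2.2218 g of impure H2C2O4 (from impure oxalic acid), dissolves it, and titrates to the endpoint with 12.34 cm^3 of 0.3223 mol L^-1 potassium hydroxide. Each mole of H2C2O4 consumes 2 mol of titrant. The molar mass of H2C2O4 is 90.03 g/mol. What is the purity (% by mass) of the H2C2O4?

n(KOH) = 0.3223 x 0.01234 = 0.003977 mol.
n(H2C2O4) = 0.003977 / 2 = 0.001989 mol.
mass of H2C2O4 = 0.001989 x 90.03 = 0.1790 g.
% purity = 0.1790 / 2.2218 x 100 = 8.06%.

8.06%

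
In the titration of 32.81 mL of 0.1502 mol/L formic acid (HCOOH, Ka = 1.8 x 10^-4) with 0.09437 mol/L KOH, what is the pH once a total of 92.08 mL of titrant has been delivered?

12.48

n(acid) = 0.1502 x 0.03281 = 0.004928 mol; n(KOH) added = 0.09437 x 0.09208 = 0.008690 mol.
Base is in excess by 0.008690 - 0.004928 = 0.003762 mol in a total volume of 0.1249 L.
[OH^-] = 0.003762/0.1249 = 0.03012 M, so pOH = 1.52 and pH = 14.00 - 1.52 = 12.48.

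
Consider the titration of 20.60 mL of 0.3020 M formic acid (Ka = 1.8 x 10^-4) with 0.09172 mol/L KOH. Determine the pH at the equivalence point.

8.30

n(HCOOH) = 0.3020 x 0.02060 = 0.006221 mol; V(KOH) at equivalence = 0.006221/0.09172 = 0.06783 L.
At equivalence all the acid is converted to HCOO-; total volume = 0.02060 + 0.06783 = 0.08843 L, so [HCOO-] = 0.006221/0.08843 = 0.07035 M.
Kb = Kw/Ka = 1.0e-14 / 1.8 x 10^-4 = 5.56e-11.
[OH^-] = sqrt(Kb x [HCOO-]) = sqrt(5.56e-11 x 0.07035) = 1.98e-6 M.
pOH = 5.70, so pH = 14.00 - 5.70 = 8.30.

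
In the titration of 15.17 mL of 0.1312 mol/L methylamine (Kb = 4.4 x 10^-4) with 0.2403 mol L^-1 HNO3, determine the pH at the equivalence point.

n(CH3NH2) = 0.1312 x 0.01517 = 0.001990 mol; V(HNO3) at equivalence = 0.001990/0.2403 = 0.008283 L.
At equivalence the base is fully converted to CH3NH3+; total volume = 0.02345 L, so [CH3NH3+] = 0.001990/0.02345 = 0.08487 M.
Ka(CH3NH3+) = Kw/Kb = 1.0e-14 / 4.4 x 10^-4 = 2.27e-11.
[H^+] = sqrt(Ka x [CH3NH3+]) = sqrt(2.27e-11 x 0.08487) = 1.39e-6 M.
pH = -log(1.39e-6) = 5.86.

5.86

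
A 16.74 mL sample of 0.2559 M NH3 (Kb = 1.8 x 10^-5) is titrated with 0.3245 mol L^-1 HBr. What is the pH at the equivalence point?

5.05

n(NH3) = 0.2559 x 0.01674 = 0.004284 mol; V(HBr) at equivalence = 0.004284/0.3245 = 0.01320 L.
At equivalence the base is fully converted to NH4+; total volume = 0.02994 L, so [NH4+] = 0.004284/0.02994 = 0.1431 M.
Ka(NH4+) = Kw/Kb = 1.0e-14 / 1.8 x 10^-5 = 5.56e-10.
[H^+] = sqrt(Ka x [NH4+]) = sqrt(5.56e-10 x 0.1431) = 8.92e-6 M.
pH = -log(8.92e-6) = 5.05.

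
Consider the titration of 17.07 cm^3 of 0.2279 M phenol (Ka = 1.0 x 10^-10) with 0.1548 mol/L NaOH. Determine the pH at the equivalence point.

n(C6H5OH) = 0.2279 x 0.01707 = 0.003890 mol; V(NaOH) at equivalence = 0.003890/0.1548 = 0.02513 L.
At equivalence all the acid is converted to C6H5O-; total volume = 0.01707 + 0.02513 = 0.04220 L, so [C6H5O-] = 0.003890/0.04220 = 0.09218 M.
Kb = Kw/Ka = 1.0e-14 / 1.0 x 10^-10 = 0.000100.
[OH^-] = sqrt(Kb x [C6H5O-]) = sqrt(0.000100 x 0.09218) = 0.00304 M.
pOH = 2.52, so pH = 14.00 - 2.52 = 11.48.

11.48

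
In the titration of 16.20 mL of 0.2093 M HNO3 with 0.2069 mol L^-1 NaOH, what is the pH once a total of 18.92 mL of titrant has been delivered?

12.17

n(acid) = 0.2093 x 0.01620 = 0.003391 mol; n(NaOH) added = 0.2069 x 0.01892 = 0.003915 mol.
Base is in excess by 0.003915 - 0.003391 = 0.0005239 mol in a total volume of 0.03512 L.
[OH^-] = 0.0005239/0.03512 = 0.01492 M, so pOH = 1.83 and pH = 14.00 - 1.83 = 12.17.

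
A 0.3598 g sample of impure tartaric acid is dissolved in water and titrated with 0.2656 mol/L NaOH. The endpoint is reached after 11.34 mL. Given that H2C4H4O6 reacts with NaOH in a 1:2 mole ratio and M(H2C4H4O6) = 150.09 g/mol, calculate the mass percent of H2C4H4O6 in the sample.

n(NaOH) = 0.2656 x 0.01134 = 0.003012 mol.
n(H2C4H4O6) = 0.003012 / 2 = 0.001506 mol.
mass of H2C4H4O6 = 0.001506 x 150.09 = 0.2260 g.
% purity = 0.2260 / 0.3598 x 100 = 62.8%.

62.8%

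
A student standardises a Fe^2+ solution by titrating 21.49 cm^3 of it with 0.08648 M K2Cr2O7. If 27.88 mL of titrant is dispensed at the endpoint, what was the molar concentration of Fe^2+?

0.673 M

n(K2Cr2O7) = 0.08648 x 0.02788 = 0.002411 mol.
From the balanced equation, 1 mol K2Cr2O7 reacts with 6 mol Fe^2+, so n(Fe^2+) = 0.002411 x 6/1 = 0.01447 mol.
[Fe^2+] = 0.01447 / 0.02149 L = 0.673 M.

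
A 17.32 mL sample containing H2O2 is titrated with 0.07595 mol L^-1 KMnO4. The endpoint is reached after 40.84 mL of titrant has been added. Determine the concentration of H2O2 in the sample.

n(KMnO4) = 0.07595 x 0.04084 = 0.003102 mol.
From the balanced equation, 2 mol KMnO4 reacts with 5 mol H2O2, so n(H2O2) = 0.003102 x 5/2 = 0.007754 mol.
[H2O2] = 0.007754 / 0.01732 L = 0.448 M.

0.448 M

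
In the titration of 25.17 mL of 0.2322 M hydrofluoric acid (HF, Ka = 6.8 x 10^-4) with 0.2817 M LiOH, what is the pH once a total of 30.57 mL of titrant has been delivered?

12.70

n(acid) = 0.2322 x 0.02517 = 0.005844 mol; n(LiOH) added = 0.2817 x 0.03057 = 0.008612 mol.
Base is in excess by 0.008612 - 0.005844 = 0.002767 mol in a total volume of 0.05574 L.
[OH^-] = 0.002767/0.05574 = 0.04964 M, so pOH = 1.30 and pH = 14.00 - 1.30 = 12.70.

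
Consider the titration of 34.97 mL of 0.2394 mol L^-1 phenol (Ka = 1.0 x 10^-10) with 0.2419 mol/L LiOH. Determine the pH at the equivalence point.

n(C6H5OH) = 0.2394 x 0.03497 = 0.008372 mol; V(LiOH) at equivalence = 0.008372/0.2419 = 0.03461 L.
At equivalence all the acid is converted to C6H5O-; total volume = 0.03497 + 0.03461 = 0.06958 L, so [C6H5O-] = 0.008372/0.06958 = 0.1203 M.
Kb = Kw/Ka = 1.0e-14 / 1.0 x 10^-10 = 0.000100.
[OH^-] = sqrt(Kb x [C6H5O-]) = sqrt(0.000100 x 0.1203) = 0.00347 M.
pOH = 2.46, so pH = 14.00 - 2.46 = 11.54.

11.54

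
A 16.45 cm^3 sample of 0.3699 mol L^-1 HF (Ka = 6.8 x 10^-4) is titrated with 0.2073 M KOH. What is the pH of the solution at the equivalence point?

8.15

n(HF) = 0.3699 x 0.01645 = 0.006085 mol; V(KOH) at equivalence = 0.006085/0.2073 = 0.02935 L.
At equivalence all the acid is converted to F-; total volume = 0.01645 + 0.02935 = 0.04580 L, so [F-] = 0.006085/0.04580 = 0.1328 M.
Kb = Kw/Ka = 1.0e-14 / 6.8 x 10^-4 = 1.47e-11.
[OH^-] = sqrt(Kb x [F-]) = sqrt(1.47e-11 x 0.1328) = 1.40e-6 M.
pOH = 5.85, so pH = 14.00 - 5.85 = 8.15.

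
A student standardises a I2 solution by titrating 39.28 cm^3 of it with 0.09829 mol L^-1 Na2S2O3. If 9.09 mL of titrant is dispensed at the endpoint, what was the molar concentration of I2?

0.0114 M

n(Na2S2O3) = 0.09829 x 0.009090 = 0.0008935 mol.
From the balanced equation, 2 mol Na2S2O3 reacts with 1 mol I2, so n(I2) = 0.0008935 x 1/2 = 0.0004467 mol.
[I2] = 0.0004467 / 0.03928 L = 0.0114 M.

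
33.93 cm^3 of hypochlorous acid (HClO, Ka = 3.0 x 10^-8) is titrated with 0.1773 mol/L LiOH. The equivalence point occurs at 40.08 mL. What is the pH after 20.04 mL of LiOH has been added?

7.52

20.04 mL is exactly half the equivalence volume (40.08/2), i.e. the half-equivalence point.
There, n(HA) = n(A^-), so pH = pKa = -log(3.0 x 10^-8) = 7.52.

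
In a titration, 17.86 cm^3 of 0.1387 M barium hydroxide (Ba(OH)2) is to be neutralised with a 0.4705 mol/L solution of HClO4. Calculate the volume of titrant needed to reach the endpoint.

n(Ba(OH)2) = 0.1387 mol/L x 0.01786 L = 0.002477 mol.
The neutralisation is 1 Ba(OH)2 : 2 HClO4, so n(HClO4) = 0.002477 x 2/1 = 0.004954 mol.
V(HClO4) = 0.004954 / 0.4705 = 0.01053 L = 10.5 mL.

10.5 mL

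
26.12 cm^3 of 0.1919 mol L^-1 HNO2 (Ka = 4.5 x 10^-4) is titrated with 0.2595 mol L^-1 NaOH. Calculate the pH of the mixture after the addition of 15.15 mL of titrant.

3.91

Initial n(HNO2) = 0.1919 x 0.02612 = 0.005012 mol.
n(NaOH) added = 0.2595 x 0.01515 = 0.003931 mol, converting that many moles of HNO2 to NO2-.
Remaining n(HNO2) = 0.001081 mol; n(NO2-) = 0.003931 mol.
By Henderson-Hasselbalch, pH = pKa + log([A^-]/[HA]) = 3.35 + log(0.003931/0.001081) = 3.35 + (+0.56) = 3.91.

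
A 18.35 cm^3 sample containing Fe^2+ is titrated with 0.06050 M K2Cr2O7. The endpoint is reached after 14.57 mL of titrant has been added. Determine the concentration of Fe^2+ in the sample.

0.288 M

n(K2Cr2O7) = 0.06050 x 0.01457 = 0.0008815 mol.
From the balanced equation, 1 mol K2Cr2O7 reacts with 6 mol Fe^2+, so n(Fe^2+) = 0.0008815 x 6/1 = 0.005289 mol.
[Fe^2+] = 0.005289 / 0.01835 L = 0.288 M.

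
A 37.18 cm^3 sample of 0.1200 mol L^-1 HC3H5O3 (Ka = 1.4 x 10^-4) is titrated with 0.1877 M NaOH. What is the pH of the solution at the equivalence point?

8.36

n(HC3H5O3) = 0.1200 x 0.03718 = 0.004462 mol; V(NaOH) at equivalence = 0.004462/0.1877 = 0.02377 L.
At equivalence all the acid is converted to C3H5O3-; total volume = 0.03718 + 0.02377 = 0.06095 L, so [C3H5O3-] = 0.004462/0.06095 = 0.07320 M.
Kb = Kw/Ka = 1.0e-14 / 1.4 x 10^-4 = 7.14e-11.
[OH^-] = sqrt(Kb x [C3H5O3-]) = sqrt(7.14e-11 x 0.07320) = 2.29e-6 M.
pOH = 5.64, so pH = 14.00 - 5.64 = 8.36.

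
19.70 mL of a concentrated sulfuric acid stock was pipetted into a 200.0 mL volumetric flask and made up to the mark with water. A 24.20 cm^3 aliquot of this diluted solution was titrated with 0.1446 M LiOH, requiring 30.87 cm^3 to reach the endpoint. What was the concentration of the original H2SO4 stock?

0.936 M

n(LiOH) = 0.1446 x 0.03087 = 0.004464 mol.
n(H2SO4) in the aliquot = 0.004464 x 1/2 = 0.002232 mol.
[diluted H2SO4] = 0.002232 / 0.02420 = 0.09223 M.
Dilution factor = 200.0/19.70 = 10.15, so [stock] = 0.09223 x 10.15 = 0.936 M.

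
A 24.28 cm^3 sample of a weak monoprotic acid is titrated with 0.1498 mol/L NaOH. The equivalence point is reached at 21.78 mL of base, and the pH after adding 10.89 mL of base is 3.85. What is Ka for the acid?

1.4 x 10^-4

10.89 mL is half of the equivalence volume, so this is the half-equivalence point where [HA] = [A^-].
At half-equivalence pH = pKa, so pKa = 3.85.
Ka = 10^(-3.85) = 1.4 x 10^-4.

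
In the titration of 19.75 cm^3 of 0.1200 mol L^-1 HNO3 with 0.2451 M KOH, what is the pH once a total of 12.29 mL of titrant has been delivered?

12.30

n(acid) = 0.1200 x 0.01975 = 0.002370 mol; n(KOH) added = 0.2451 x 0.01229 = 0.003012 mol.
Base is in excess by 0.003012 - 0.002370 = 0.0006423 mol in a total volume of 0.03204 L.
[OH^-] = 0.0006423/0.03204 = 0.02005 M, so pOH = 1.70 and pH = 14.00 - 1.70 = 12.30.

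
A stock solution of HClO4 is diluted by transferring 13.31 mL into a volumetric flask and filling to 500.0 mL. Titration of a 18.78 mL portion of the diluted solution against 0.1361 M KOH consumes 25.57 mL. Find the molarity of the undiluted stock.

n(KOH) = 0.1361 x 0.02557 = 0.003480 mol.
n(HClO4) in the aliquot = 0.003480 mol.
[diluted HClO4] = 0.003480 / 0.01878 = 0.1853 M.
Dilution factor = 500.0/13.31 = 37.57, so [stock] = 0.1853 x 37.57 = 6.96 M.

6.96 M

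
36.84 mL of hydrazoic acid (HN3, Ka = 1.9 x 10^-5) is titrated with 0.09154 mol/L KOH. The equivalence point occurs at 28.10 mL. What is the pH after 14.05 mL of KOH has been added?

14.05 mL is exactly half the equivalence volume (28.10/2), i.e. the half-equivalence point.
There, n(HA) = n(A^-), so pH = pKa = -log(1.9 x 10^-5) = 4.72.

4.72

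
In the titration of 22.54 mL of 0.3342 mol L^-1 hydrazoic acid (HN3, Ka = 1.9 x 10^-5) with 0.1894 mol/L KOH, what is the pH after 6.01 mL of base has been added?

Initial n(HN3) = 0.3342 x 0.02254 = 0.007533 mol.
n(KOH) added = 0.1894 x 0.006010 = 0.001138 mol, converting that many moles of HN3 to N3-.
Remaining n(HN3) = 0.006395 mol; n(N3-) = 0.001138 mol.
By Henderson-Hasselbalch, pH = pKa + log([A^-]/[HA]) = 4.72 + log(0.001138/0.006395) = 4.72 + (-0.75) = 3.97.

3.97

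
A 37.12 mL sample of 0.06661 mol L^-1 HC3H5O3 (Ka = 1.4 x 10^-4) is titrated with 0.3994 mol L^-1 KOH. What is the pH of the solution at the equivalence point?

n(HC3H5O3) = 0.06661 x 0.03712 = 0.002473 mol; V(KOH) at equivalence = 0.002473/0.3994 = 0.006191 L.
At equivalence all the acid is converted to C3H5O3-; total volume = 0.03712 + 0.006191 = 0.04331 L, so [C3H5O3-] = 0.002473/0.04331 = 0.05709 M.
Kb = Kw/Ka = 1.0e-14 / 1.4 x 10^-4 = 7.14e-11.
[OH^-] = sqrt(Kb x [C3H5O3-]) = sqrt(7.14e-11 x 0.05709) = 2.02e-6 M.
pOH = 5.69, so pH = 14.00 - 5.69 = 8.31.

8.31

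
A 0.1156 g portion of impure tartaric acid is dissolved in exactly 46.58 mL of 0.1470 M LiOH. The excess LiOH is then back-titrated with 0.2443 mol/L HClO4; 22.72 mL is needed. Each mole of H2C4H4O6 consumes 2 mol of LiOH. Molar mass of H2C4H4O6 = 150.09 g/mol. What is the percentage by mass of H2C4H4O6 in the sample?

84.2%

Total n(LiOH) added = 0.1470 x 0.04658 = 0.006847 mol.
n(HClO4) used = 0.2443 x 0.02272 = 0.005550 mol, which equals the excess n(LiOH).
So n(LiOH) consumed by the sample = 0.006847 - 0.005550 = 0.001297 mol.
n(H2C4H4O6) = 0.001297 / 2 = 0.0006484 mol.
mass H2C4H4O6 = 0.0006484 x 150.09 = 0.09732 g, so %H2C4H4O6 = 0.09732/0.1156 x 100 = 84.2%.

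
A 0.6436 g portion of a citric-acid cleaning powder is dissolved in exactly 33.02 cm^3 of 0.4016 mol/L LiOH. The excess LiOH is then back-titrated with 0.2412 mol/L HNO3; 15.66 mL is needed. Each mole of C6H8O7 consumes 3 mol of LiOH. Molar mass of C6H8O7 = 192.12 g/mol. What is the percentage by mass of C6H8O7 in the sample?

Total n(LiOH) added = 0.4016 x 0.03302 = 0.01326 mol.
n(HNO3) used = 0.2412 x 0.01566 = 0.003777 mol, which equals the excess n(LiOH).
So n(LiOH) consumed by the sample = 0.01326 - 0.003777 = 0.009484 mol.
n(C6H8O7) = 0.009484 / 3 = 0.003161 mol.
mass C6H8O7 = 0.003161 x 192.12 = 0.6073 g, so %C6H8O7 = 0.6073/0.6436 x 100 = 94.4%.

94.4%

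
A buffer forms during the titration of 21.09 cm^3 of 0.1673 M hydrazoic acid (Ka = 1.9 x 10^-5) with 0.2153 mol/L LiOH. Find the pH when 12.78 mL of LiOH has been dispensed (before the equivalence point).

5.27

Initial n(HN3) = 0.1673 x 0.02109 = 0.003528 mol.
n(LiOH) added = 0.2153 x 0.01278 = 0.002752 mol, converting that many moles of HN3 to N3-.
Remaining n(HN3) = 0.0007768 mol; n(N3-) = 0.002752 mol.
By Henderson-Hasselbalch, pH = pKa + log([A^-]/[HA]) = 4.72 + log(0.002752/0.0007768) = 4.72 + (+0.55) = 5.27.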